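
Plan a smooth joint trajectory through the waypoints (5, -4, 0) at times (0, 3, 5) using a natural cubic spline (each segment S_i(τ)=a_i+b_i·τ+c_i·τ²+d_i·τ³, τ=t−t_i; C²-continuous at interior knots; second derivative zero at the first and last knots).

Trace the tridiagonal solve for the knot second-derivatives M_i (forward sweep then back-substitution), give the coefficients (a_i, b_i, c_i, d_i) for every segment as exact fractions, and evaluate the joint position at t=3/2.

  seg 0: a=5 b=-9/2 c=0 d=1/6
  seg 1: a=-4 b=0 c=3/2 d=-1/4
S(3/2) = -19/16

Δ: Δ0=-3, Δ1=2
row 1: diag=10, rhs=30; c'=1/5, d'=3
back: M1=3
M: M0=0, M1=3, M2=0
seg 0: a=5, c=M0/2=0, d=(M1−M0)/(6·3)=1/6, b=Δ0−h0·(2M0+M1)/6=-9/2
seg 1: a=-4, c=M1/2=3/2, d=(M2−M1)/(6·2)=-1/4, b=Δ1−h1·(2M1+M2)/6=0
t_q=3/2 → seg 0, τ=3/2; S=5+-9/2·τ+0·τ²+1/6·τ³=-19/16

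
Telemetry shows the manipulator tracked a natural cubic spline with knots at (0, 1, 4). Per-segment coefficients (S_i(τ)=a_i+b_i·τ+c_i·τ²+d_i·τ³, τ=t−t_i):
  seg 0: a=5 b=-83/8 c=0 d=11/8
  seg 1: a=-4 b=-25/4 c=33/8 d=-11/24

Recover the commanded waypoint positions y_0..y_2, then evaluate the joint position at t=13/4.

y_0 = S_0(0) = a_0 = 5
y_1 = S_1(0) = a_1 = -4
y_2 = S_1(3) = 2
t_q=13/4 is in segment 1 (τ=9/4); S_1(τ)=-1229/512

y_0=5 y_1=-4 y_2=2
S(13/4) = -1229/512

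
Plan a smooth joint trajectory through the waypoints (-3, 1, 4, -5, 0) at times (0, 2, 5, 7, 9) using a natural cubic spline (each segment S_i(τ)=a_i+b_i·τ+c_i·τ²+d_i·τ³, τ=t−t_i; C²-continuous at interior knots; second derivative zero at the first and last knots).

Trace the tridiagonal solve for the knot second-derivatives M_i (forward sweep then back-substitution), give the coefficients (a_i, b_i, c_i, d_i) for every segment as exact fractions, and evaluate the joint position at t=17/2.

  seg 0: a=-3 b=295/172 c=0 d=49/688
  seg 1: a=1 b=221/86 c=147/344 d=-109/344
  seg 2: a=4 b=-1177/344 c=-417/172 d=1297/1376
  seg 3: a=-5 b=-311/172 c=2223/688 d=-741/1376
S(17/2) = -24875/11008

Δ: Δ0=2, Δ1=1, Δ2=-9/2, Δ3=5/2
row 1: diag=10, rhs=-6; c'=3/10, d'=-3/5
row 2: denom=10−3·3/10=91/10; d'=(-33−3·-3/5)/(91/10)=-24/7
row 3: denom=8−2·20/91=688/91; d'=(42−2·-24/7)/(688/91)=2223/344
back: M3=2223/344
back: M2=-24/7−20/91·2223/344=-417/86
back: M1=-3/5−3/10·-417/86=147/172
M: M0=0, M1=147/172, M2=-417/86, M3=2223/344, M4=0
seg 0: a=-3, c=M0/2=0, d=(M1−M0)/(6·2)=49/688, b=Δ0−h0·(2M0+M1)/6=295/172
seg 1: a=1, c=M1/2=147/344, d=(M2−M1)/(6·3)=-109/344, b=Δ1−h1·(2M1+M2)/6=221/86
seg 2: a=4, c=M2/2=-417/172, d=(M3−M2)/(6·2)=1297/1376, b=Δ2−h2·(2M2+M3)/6=-1177/344
seg 3: a=-5, c=M3/2=2223/688, d=(M4−M3)/(6·2)=-741/1376, b=Δ3−h3·(2M3+M4)/6=-311/172
t_q=17/2 → seg 3, τ=3/2; S=-5+-311/172·τ+2223/688·τ²+-741/1376·τ³=-24875/11008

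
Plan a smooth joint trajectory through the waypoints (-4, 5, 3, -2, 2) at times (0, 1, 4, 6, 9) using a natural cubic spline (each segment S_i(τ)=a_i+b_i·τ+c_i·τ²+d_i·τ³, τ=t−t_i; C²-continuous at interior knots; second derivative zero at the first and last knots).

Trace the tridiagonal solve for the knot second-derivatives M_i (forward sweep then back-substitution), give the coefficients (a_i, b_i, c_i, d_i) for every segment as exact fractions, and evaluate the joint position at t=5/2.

Δ: Δ0=9, Δ1=-2/3, Δ2=-5/2, Δ3=4/3
row 1: diag=8, rhs=-58; c'=3/8, d'=-29/4
row 2: denom=10−3·3/8=71/8; d'=(-11−3·-29/4)/(71/8)=86/71
row 3: denom=10−2·16/71=678/71; d'=(23−2·86/71)/(678/71)=487/226
back: M3=487/226
back: M2=86/71−16/71·487/226=82/113
back: M1=-29/4−3/8·82/113=-850/113
M: M0=0, M1=-850/113, M2=82/113, M3=487/226, M4=0
seg 0: a=-4, c=M0/2=0, d=(M1−M0)/(6·1)=-425/339, b=Δ0−h0·(2M0+M1)/6=3476/339
seg 1: a=5, c=M1/2=-425/113, d=(M2−M1)/(6·3)=466/1017, b=Δ1−h1·(2M1+M2)/6=2201/339
seg 2: a=3, c=M2/2=41/113, d=(M3−M2)/(6·2)=323/2712, b=Δ2−h2·(2M2+M3)/6=-1255/339
seg 3: a=-2, c=M3/2=487/452, d=(M4−M3)/(6·3)=-487/4068, b=Δ3−h3·(2M3+M4)/6=-557/678
t_q=5/2 → seg 1, τ=3/2; S=5+2201/339·τ+-425/113·τ²+466/1017·τ³=884/113

  seg 0: a=-4 b=3476/339 c=0 d=-425/339
  seg 1: a=5 b=2201/339 c=-425/113 d=466/1017
  seg 2: a=3 b=-1255/339 c=41/113 d=323/2712
  seg 3: a=-2 b=-557/678 c=487/452 d=-487/4068
S(5/2) = 884/113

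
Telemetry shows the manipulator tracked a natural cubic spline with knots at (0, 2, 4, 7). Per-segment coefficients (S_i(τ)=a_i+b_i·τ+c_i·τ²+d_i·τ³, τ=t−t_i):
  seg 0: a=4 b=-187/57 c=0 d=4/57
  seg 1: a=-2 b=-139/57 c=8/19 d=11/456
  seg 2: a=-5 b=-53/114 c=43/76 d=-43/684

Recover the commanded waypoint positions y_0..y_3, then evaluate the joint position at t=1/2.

y_0=4 y_1=-2 y_2=-5 y_3=-3
S(1/2) = 45/19

y_0 = S_0(0) = a_0 = 4
y_1 = S_1(0) = a_1 = -2
y_2 = S_2(0) = a_2 = -5
y_3 = S_2(3) = -3
t_q=1/2 is in segment 0 (τ=1/2); S_0(τ)=45/19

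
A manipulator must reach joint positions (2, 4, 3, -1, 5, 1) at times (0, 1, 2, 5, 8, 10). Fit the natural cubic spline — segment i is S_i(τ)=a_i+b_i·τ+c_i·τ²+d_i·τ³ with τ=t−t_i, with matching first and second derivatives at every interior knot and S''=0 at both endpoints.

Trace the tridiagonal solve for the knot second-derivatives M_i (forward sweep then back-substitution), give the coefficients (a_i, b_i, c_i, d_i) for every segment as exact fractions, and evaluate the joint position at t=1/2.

  seg 0: a=2 b=8383/3081 c=0 d=-2221/3081
  seg 1: a=4 b=1720/3081 c=-2221/1027 d=1862/3081
  seg 2: a=3 b=-6020/3081 c=-359/1027 d=5143/27729
  seg 3: a=-1 b=2947/3081 c=4066/3081 d=-691/2133
  seg 4: a=5 b=394/3081 c=-1639/1027 d=1639/6162
S(1/2) = 26869/8216

Δ: Δ0=2, Δ1=-1, Δ2=-4/3, Δ3=2, Δ4=-2
row 1: diag=4, rhs=-18; c'=1/4, d'=-9/2
row 2: denom=8−1·1/4=31/4; d'=(-2−1·-9/2)/(31/4)=10/31
row 3: denom=12−3·12/31=336/31; d'=(20−3·10/31)/(336/31)=295/168
row 4: denom=10−3·31/112=1027/112; d'=(-24−3·295/168)/(1027/112)=-3278/1027
back: M4=-3278/1027
back: M3=295/168−31/112·-3278/1027=8132/3081
back: M2=10/31−12/31·8132/3081=-718/1027
back: M1=-9/2−1/4·-718/1027=-4442/1027
M: M0=0, M1=-4442/1027, M2=-718/1027, M3=8132/3081, M4=-3278/1027, M5=0
seg 0: a=2, c=M0/2=0, d=(M1−M0)/(6·1)=-2221/3081, b=Δ0−h0·(2M0+M1)/6=8383/3081
seg 1: a=4, c=M1/2=-2221/1027, d=(M2−M1)/(6·1)=1862/3081, b=Δ1−h1·(2M1+M2)/6=1720/3081
seg 2: a=3, c=M2/2=-359/1027, d=(M3−M2)/(6·3)=5143/27729, b=Δ2−h2·(2M2+M3)/6=-6020/3081
seg 3: a=-1, c=M3/2=4066/3081, d=(M4−M3)/(6·3)=-691/2133, b=Δ3−h3·(2M3+M4)/6=2947/3081
seg 4: a=5, c=M4/2=-1639/1027, d=(M5−M4)/(6·2)=1639/6162, b=Δ4−h4·(2M4+M5)/6=394/3081
t_q=1/2 → seg 0, τ=1/2; S=2+8383/3081·τ+0·τ²+-2221/3081·τ³=26869/8216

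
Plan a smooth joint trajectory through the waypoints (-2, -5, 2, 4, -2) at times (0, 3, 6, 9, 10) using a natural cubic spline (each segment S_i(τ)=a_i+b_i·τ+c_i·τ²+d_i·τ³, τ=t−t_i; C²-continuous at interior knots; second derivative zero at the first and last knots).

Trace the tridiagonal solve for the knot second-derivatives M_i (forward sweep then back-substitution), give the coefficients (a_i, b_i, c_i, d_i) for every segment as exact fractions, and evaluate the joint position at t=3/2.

  seg 0: a=-2 b=-11/6 c=0 d=5/54
  seg 1: a=-5 b=2/3 c=5/6 d=-5/54
  seg 2: a=2 b=19/6 c=0 d=-5/18
  seg 3: a=4 b=-13/3 c=-5/2 d=5/6
S(3/2) = -71/16

Δ: Δ0=-1, Δ1=7/3, Δ2=2/3, Δ3=-6
row 1: diag=12, rhs=20; c'=1/4, d'=5/3
row 2: denom=12−3·1/4=45/4; d'=(-10−3·5/3)/(45/4)=-4/3
row 3: denom=8−3·4/15=36/5; d'=(-40−3·-4/3)/(36/5)=-5
back: M3=-5
back: M2=-4/3−4/15·-5=0
back: M1=5/3−1/4·0=5/3
M: M0=0, M1=5/3, M2=0, M3=-5, M4=0
seg 0: a=-2, c=M0/2=0, d=(M1−M0)/(6·3)=5/54, b=Δ0−h0·(2M0+M1)/6=-11/6
seg 1: a=-5, c=M1/2=5/6, d=(M2−M1)/(6·3)=-5/54, b=Δ1−h1·(2M1+M2)/6=2/3
seg 2: a=2, c=M2/2=0, d=(M3−M2)/(6·3)=-5/18, b=Δ2−h2·(2M2+M3)/6=19/6
seg 3: a=4, c=M3/2=-5/2, d=(M4−M3)/(6·1)=5/6, b=Δ3−h3·(2M3+M4)/6=-13/3
t_q=3/2 → seg 0, τ=3/2; S=-2+-11/6·τ+0·τ²+5/54·τ³=-71/16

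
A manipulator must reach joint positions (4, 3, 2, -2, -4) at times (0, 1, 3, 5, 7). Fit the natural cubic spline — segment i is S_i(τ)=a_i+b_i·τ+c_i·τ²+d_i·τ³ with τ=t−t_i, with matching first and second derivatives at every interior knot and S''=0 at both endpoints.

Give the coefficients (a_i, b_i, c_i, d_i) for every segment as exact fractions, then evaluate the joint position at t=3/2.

Δ: Δ0=-1, Δ1=-1/2, Δ2=-2, Δ3=-1
row 1: diag=6, rhs=3; c'=1/3, d'=1/2
row 2: denom=8−2·1/3=22/3; d'=(-9−2·1/2)/(22/3)=-15/11
row 3: denom=8−2·3/11=82/11; d'=(6−2·-15/11)/(82/11)=48/41
back: M3=48/41
back: M2=-15/11−3/11·48/41=-69/41
back: M1=1/2−1/3·-69/41=87/82
M: M0=0, M1=87/82, M2=-69/41, M3=48/41, M4=0
seg 0: a=4, c=M0/2=0, d=(M1−M0)/(6·1)=29/164, b=Δ0−h0·(2M0+M1)/6=-193/164
seg 1: a=3, c=M1/2=87/164, d=(M2−M1)/(6·2)=-75/328, b=Δ1−h1·(2M1+M2)/6=-53/82
seg 2: a=2, c=M2/2=-69/82, d=(M3−M2)/(6·2)=39/164, b=Δ2−h2·(2M2+M3)/6=-52/41
seg 3: a=-2, c=M3/2=24/41, d=(M4−M3)/(6·2)=-4/41, b=Δ3−h3·(2M3+M4)/6=-73/41
t_q=3/2 → seg 1, τ=1/2; S=3+-53/82·τ+87/164·τ²+-75/328·τ³=7297/2624

  seg 0: a=4 b=-193/164 c=0 d=29/164
  seg 1: a=3 b=-53/82 c=87/164 d=-75/328
  seg 2: a=2 b=-52/41 c=-69/82 d=39/164
  seg 3: a=-2 b=-73/41 c=24/41 d=-4/41
S(3/2) = 7297/2624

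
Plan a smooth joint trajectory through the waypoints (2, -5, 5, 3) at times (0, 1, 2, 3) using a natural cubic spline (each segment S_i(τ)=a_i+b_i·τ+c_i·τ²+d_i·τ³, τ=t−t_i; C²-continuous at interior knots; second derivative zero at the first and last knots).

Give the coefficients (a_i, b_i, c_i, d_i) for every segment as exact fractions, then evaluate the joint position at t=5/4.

Δ: Δ0=-7, Δ1=10, Δ2=-2
row 1: diag=4, rhs=102; c'=1/4, d'=51/2
row 2: denom=4−1·1/4=15/4; d'=(-72−1·51/2)/(15/4)=-26
back: M2=-26
back: M1=51/2−1/4·-26=32
M: M0=0, M1=32, M2=-26, M3=0
seg 0: a=2, c=M0/2=0, d=(M1−M0)/(6·1)=16/3, b=Δ0−h0·(2M0+M1)/6=-37/3
seg 1: a=-5, c=M1/2=16, d=(M2−M1)/(6·1)=-29/3, b=Δ1−h1·(2M1+M2)/6=11/3
seg 2: a=5, c=M2/2=-13, d=(M3−M2)/(6·1)=13/3, b=Δ2−h2·(2M2+M3)/6=20/3
t_q=5/4 → seg 1, τ=1/4; S=-5+11/3·τ+16·τ²+-29/3·τ³=-207/64

  seg 0: a=2 b=-37/3 c=0 d=16/3
  seg 1: a=-5 b=11/3 c=16 d=-29/3
  seg 2: a=5 b=20/3 c=-13 d=13/3
S(5/4) = -207/64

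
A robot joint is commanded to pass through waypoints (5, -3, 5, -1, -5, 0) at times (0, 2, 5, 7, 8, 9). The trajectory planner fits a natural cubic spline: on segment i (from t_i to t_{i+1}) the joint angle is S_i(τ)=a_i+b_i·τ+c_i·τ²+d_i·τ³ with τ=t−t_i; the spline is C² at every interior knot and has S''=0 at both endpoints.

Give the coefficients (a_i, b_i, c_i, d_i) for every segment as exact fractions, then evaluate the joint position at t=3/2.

  seg 0: a=5 b=-33634/5799 c=0 d=5219/11598
  seg 1: a=-3 b=-2320/5799 c=5219/1933 d=-1081/1933
  seg 2: a=5 b=4061/5799 c=-4510/1933 d=2801/11598
  seg 3: a=-1 b=-33253/5799 c=-1709/1933 d=15184/5799
  seg 4: a=-5 b=2045/5799 c=13475/1933 d=-13475/5799
S(3/2) = -67461/30928

Δ: Δ0=-4, Δ1=8/3, Δ2=-3, Δ3=-4, Δ4=5
row 1: diag=10, rhs=40; c'=3/10, d'=4
row 2: denom=10−3·3/10=91/10; d'=(-34−3·4)/(91/10)=-460/91
row 3: denom=6−2·20/91=506/91; d'=(-6−2·-460/91)/(506/91)=17/23
row 4: denom=4−1·91/506=1933/506; d'=(54−1·17/23)/(1933/506)=26950/1933
back: M4=26950/1933
back: M3=17/23−91/506·26950/1933=-3418/1933
back: M2=-460/91−20/91·-3418/1933=-9020/1933
back: M1=4−3/10·-9020/1933=10438/1933
M: M0=0, M1=10438/1933, M2=-9020/1933, M3=-3418/1933, M4=26950/1933, M5=0
seg 0: a=5, c=M0/2=0, d=(M1−M0)/(6·2)=5219/11598, b=Δ0−h0·(2M0+M1)/6=-33634/5799
seg 1: a=-3, c=M1/2=5219/1933, d=(M2−M1)/(6·3)=-1081/1933, b=Δ1−h1·(2M1+M2)/6=-2320/5799
seg 2: a=5, c=M2/2=-4510/1933, d=(M3−M2)/(6·2)=2801/11598, b=Δ2−h2·(2M2+M3)/6=4061/5799
seg 3: a=-1, c=M3/2=-1709/1933, d=(M4−M3)/(6·1)=15184/5799, b=Δ3−h3·(2M3+M4)/6=-33253/5799
seg 4: a=-5, c=M4/2=13475/1933, d=(M5−M4)/(6·1)=-13475/5799, b=Δ4−h4·(2M4+M5)/6=2045/5799
t_q=3/2 → seg 0, τ=3/2; S=5+-33634/5799·τ+0·τ²+5219/11598·τ³=-67461/30928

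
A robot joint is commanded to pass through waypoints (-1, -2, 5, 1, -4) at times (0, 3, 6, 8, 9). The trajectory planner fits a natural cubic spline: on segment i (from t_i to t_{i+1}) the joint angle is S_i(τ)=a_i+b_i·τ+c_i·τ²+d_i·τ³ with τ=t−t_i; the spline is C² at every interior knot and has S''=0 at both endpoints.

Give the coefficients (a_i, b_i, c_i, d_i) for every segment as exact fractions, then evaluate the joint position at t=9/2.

  seg 0: a=-1 b=-139/103 c=0 d=314/2781
  seg 1: a=-2 b=175/103 c=314/309 d=-746/2781
  seg 2: a=5 b=57/103 c=-144/103 d=25/412
  seg 3: a=1 b=-444/103 c=-213/206 d=71/206
S(9/2) = 795/412

Δ: Δ0=-1/3, Δ1=7/3, Δ2=-2, Δ3=-5
row 1: diag=12, rhs=16; c'=1/4, d'=4/3
row 2: denom=10−3·1/4=37/4; d'=(-26−3·4/3)/(37/4)=-120/37
row 3: denom=6−2·8/37=206/37; d'=(-18−2·-120/37)/(206/37)=-213/103
back: M3=-213/103
back: M2=-120/37−8/37·-213/103=-288/103
back: M1=4/3−1/4·-288/103=628/309
M: M0=0, M1=628/309, M2=-288/103, M3=-213/103, M4=0
seg 0: a=-1, c=M0/2=0, d=(M1−M0)/(6·3)=314/2781, b=Δ0−h0·(2M0+M1)/6=-139/103
seg 1: a=-2, c=M1/2=314/309, d=(M2−M1)/(6·3)=-746/2781, b=Δ1−h1·(2M1+M2)/6=175/103
seg 2: a=5, c=M2/2=-144/103, d=(M3−M2)/(6·2)=25/412, b=Δ2−h2·(2M2+M3)/6=57/103
seg 3: a=1, c=M3/2=-213/206, d=(M4−M3)/(6·1)=71/206, b=Δ3−h3·(2M3+M4)/6=-444/103
t_q=9/2 → seg 1, τ=3/2; S=-2+175/103·τ+314/309·τ²+-746/2781·τ³=795/412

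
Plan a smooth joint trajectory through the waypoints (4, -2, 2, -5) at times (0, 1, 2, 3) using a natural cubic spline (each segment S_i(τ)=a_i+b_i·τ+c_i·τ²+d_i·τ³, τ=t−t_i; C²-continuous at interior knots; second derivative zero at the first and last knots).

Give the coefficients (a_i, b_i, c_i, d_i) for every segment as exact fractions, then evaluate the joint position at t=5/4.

  seg 0: a=4 b=-47/5 c=0 d=17/5
  seg 1: a=-2 b=4/5 c=51/5 d=-7
  seg 2: a=2 b=1/5 c=-54/5 d=18/5
S(5/4) = -407/320

Δ: Δ0=-6, Δ1=4, Δ2=-7
row 1: diag=4, rhs=60; c'=1/4, d'=15
row 2: denom=4−1·1/4=15/4; d'=(-66−1·15)/(15/4)=-108/5
back: M2=-108/5
back: M1=15−1/4·-108/5=102/5
M: M0=0, M1=102/5, M2=-108/5, M3=0
seg 0: a=4, c=M0/2=0, d=(M1−M0)/(6·1)=17/5, b=Δ0−h0·(2M0+M1)/6=-47/5
seg 1: a=-2, c=M1/2=51/5, d=(M2−M1)/(6·1)=-7, b=Δ1−h1·(2M1+M2)/6=4/5
seg 2: a=2, c=M2/2=-54/5, d=(M3−M2)/(6·1)=18/5, b=Δ2−h2·(2M2+M3)/6=1/5
t_q=5/4 → seg 1, τ=1/4; S=-2+4/5·τ+51/5·τ²+-7·τ³=-407/320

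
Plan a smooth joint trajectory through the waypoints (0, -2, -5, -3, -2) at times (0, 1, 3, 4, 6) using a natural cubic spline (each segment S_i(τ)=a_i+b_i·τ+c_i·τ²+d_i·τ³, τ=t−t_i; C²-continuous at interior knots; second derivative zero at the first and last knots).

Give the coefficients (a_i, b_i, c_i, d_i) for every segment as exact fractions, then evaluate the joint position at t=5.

Δ: Δ0=-2, Δ1=-3/2, Δ2=2, Δ3=1/2
row 1: diag=6, rhs=3; c'=1/3, d'=1/2
row 2: denom=6−2·1/3=16/3; d'=(21−2·1/2)/(16/3)=15/4
row 3: denom=6−1·3/16=93/16; d'=(-9−1·15/4)/(93/16)=-68/31
back: M3=-68/31
back: M2=15/4−3/16·-68/31=129/31
back: M1=1/2−1/3·129/31=-55/62
M: M0=0, M1=-55/62, M2=129/31, M3=-68/31, M4=0
seg 0: a=0, c=M0/2=0, d=(M1−M0)/(6·1)=-55/372, b=Δ0−h0·(2M0+M1)/6=-689/372
seg 1: a=-2, c=M1/2=-55/124, d=(M2−M1)/(6·2)=313/744, b=Δ1−h1·(2M1+M2)/6=-427/186
seg 2: a=-5, c=M2/2=129/62, d=(M3−M2)/(6·1)=-197/186, b=Δ2−h2·(2M2+M3)/6=91/93
seg 3: a=-3, c=M3/2=-34/31, d=(M4−M3)/(6·2)=17/93, b=Δ3−h3·(2M3+M4)/6=365/186
t_q=5 → seg 3, τ=1; S=-3+365/186·τ+-34/31·τ²+17/93·τ³=-121/62

  seg 0: a=0 b=-689/372 c=0 d=-55/372
  seg 1: a=-2 b=-427/186 c=-55/124 d=313/744
  seg 2: a=-5 b=91/93 c=129/62 d=-197/186
  seg 3: a=-3 b=365/186 c=-34/31 d=17/93
S(5) = -121/62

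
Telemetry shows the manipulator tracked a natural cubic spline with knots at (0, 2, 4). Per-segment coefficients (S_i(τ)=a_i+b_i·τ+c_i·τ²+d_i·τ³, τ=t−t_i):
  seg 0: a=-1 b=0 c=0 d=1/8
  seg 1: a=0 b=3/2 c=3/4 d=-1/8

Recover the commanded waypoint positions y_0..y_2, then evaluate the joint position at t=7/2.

y_0=-1 y_1=0 y_2=5
S(7/2) = 225/64

y_0 = S_0(0) = a_0 = -1
y_1 = S_1(0) = a_1 = 0
y_2 = S_1(2) = 5
t_q=7/2 is in segment 1 (τ=3/2); S_1(τ)=225/64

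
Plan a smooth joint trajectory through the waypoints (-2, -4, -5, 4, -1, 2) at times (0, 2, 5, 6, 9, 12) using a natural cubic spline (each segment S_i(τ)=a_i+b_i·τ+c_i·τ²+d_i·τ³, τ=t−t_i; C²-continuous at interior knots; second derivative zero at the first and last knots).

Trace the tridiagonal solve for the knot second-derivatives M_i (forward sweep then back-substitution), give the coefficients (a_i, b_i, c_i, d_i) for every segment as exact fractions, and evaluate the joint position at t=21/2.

Δ: Δ0=-1, Δ1=-1/3, Δ2=9, Δ3=-5/3, Δ4=1
row 1: diag=10, rhs=4; c'=3/10, d'=2/5
row 2: denom=8−3·3/10=71/10; d'=(56−3·2/5)/(71/10)=548/71
row 3: denom=8−1·10/71=558/71; d'=(-64−1·548/71)/(558/71)=-2546/279
row 4: denom=12−3·71/186=673/62; d'=(16−3·-2546/279)/(673/62)=8068/2019
back: M4=8068/2019
back: M3=-2546/279−71/186·8068/2019=-7168/673
back: M2=548/71−10/71·-7168/673=6204/673
back: M1=2/5−3/10·6204/673=-1592/673
M: M0=0, M1=-1592/673, M2=6204/673, M3=-7168/673, M4=8068/2019, M5=0
seg 0: a=-2, c=M0/2=0, d=(M1−M0)/(6·2)=-398/2019, b=Δ0−h0·(2M0+M1)/6=-427/2019
seg 1: a=-4, c=M1/2=-796/673, d=(M2−M1)/(6·3)=3898/6057, b=Δ1−h1·(2M1+M2)/6=-5203/2019
seg 2: a=-5, c=M2/2=3102/673, d=(M3−M2)/(6·1)=-6686/2019, b=Δ2−h2·(2M2+M3)/6=15551/2019
seg 3: a=4, c=M3/2=-3584/673, d=(M4−M3)/(6·3)=14786/18171, b=Δ3−h3·(2M3+M4)/6=14105/2019
seg 4: a=-1, c=M4/2=4034/2019, d=(M5−M4)/(6·3)=-4034/18171, b=Δ4−h4·(2M4+M5)/6=-6049/2019
t_q=21/2 → seg 4, τ=3/2; S=-1+-6049/2019·τ+4034/2019·τ²+-4034/18171·τ³=-4705/2692

  seg 0: a=-2 b=-427/2019 c=0 d=-398/2019
  seg 1: a=-4 b=-5203/2019 c=-796/673 d=3898/6057
  seg 2: a=-5 b=15551/2019 c=3102/673 d=-6686/2019
  seg 3: a=4 b=14105/2019 c=-3584/673 d=14786/18171
  seg 4: a=-1 b=-6049/2019 c=4034/2019 d=-4034/18171
S(21/2) = -4705/2692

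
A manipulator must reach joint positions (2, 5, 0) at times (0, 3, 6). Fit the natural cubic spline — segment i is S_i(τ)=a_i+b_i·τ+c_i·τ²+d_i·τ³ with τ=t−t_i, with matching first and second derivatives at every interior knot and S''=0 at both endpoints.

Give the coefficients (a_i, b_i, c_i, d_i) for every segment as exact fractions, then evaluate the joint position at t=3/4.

Δ: Δ0=1, Δ1=-5/3
row 1: diag=12, rhs=-16; c'=1/4, d'=-4/3
back: M1=-4/3
M: M0=0, M1=-4/3, M2=0
seg 0: a=2, c=M0/2=0, d=(M1−M0)/(6·3)=-2/27, b=Δ0−h0·(2M0+M1)/6=5/3
seg 1: a=5, c=M1/2=-2/3, d=(M2−M1)/(6·3)=2/27, b=Δ1−h1·(2M1+M2)/6=-1/3
t_q=3/4 → seg 0, τ=3/4; S=2+5/3·τ+0·τ²+-2/27·τ³=103/32

  seg 0: a=2 b=5/3 c=0 d=-2/27
  seg 1: a=5 b=-1/3 c=-2/3 d=2/27
S(3/4) = 103/32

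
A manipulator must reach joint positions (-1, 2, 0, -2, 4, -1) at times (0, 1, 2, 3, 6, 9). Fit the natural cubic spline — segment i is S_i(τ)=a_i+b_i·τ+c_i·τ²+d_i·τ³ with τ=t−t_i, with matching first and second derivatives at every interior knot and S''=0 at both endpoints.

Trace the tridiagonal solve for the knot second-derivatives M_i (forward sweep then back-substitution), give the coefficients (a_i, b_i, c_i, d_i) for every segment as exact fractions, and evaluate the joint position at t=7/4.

  seg 0: a=-1 b=5392/1257 c=0 d=-1621/1257
  seg 1: a=2 b=529/1257 c=-1621/419 d=1820/1257
  seg 2: a=0 b=-3737/1257 c=199/419 d=626/1257
  seg 3: a=-2 b=-665/1257 c=825/419 d=-4246/11313
  seg 4: a=4 b=1447/1257 c=-1771/1257 d=1771/11313
S(7/4) = 2515/3352

Δ: Δ0=3, Δ1=-2, Δ2=-2, Δ3=2, Δ4=-5/3
row 1: diag=4, rhs=-30; c'=1/4, d'=-15/2
row 2: denom=4−1·1/4=15/4; d'=(0−1·-15/2)/(15/4)=2
row 3: denom=8−1·4/15=116/15; d'=(24−1·2)/(116/15)=165/58
row 4: denom=12−3·45/116=1257/116; d'=(-22−3·165/58)/(1257/116)=-3542/1257
back: M4=-3542/1257
back: M3=165/58−45/116·-3542/1257=1650/419
back: M2=2−4/15·1650/419=398/419
back: M1=-15/2−1/4·398/419=-3242/419
M: M0=0, M1=-3242/419, M2=398/419, M3=1650/419, M4=-3542/1257, M5=0
seg 0: a=-1, c=M0/2=0, d=(M1−M0)/(6·1)=-1621/1257, b=Δ0−h0·(2M0+M1)/6=5392/1257
seg 1: a=2, c=M1/2=-1621/419, d=(M2−M1)/(6·1)=1820/1257, b=Δ1−h1·(2M1+M2)/6=529/1257
seg 2: a=0, c=M2/2=199/419, d=(M3−M2)/(6·1)=626/1257, b=Δ2−h2·(2M2+M3)/6=-3737/1257
seg 3: a=-2, c=M3/2=825/419, d=(M4−M3)/(6·3)=-4246/11313, b=Δ3−h3·(2M3+M4)/6=-665/1257
seg 4: a=4, c=M4/2=-1771/1257, d=(M5−M4)/(6·3)=1771/11313, b=Δ4−h4·(2M4+M5)/6=1447/1257
t_q=7/4 → seg 1, τ=3/4; S=2+529/1257·τ+-1621/419·τ²+1820/1257·τ³=2515/3352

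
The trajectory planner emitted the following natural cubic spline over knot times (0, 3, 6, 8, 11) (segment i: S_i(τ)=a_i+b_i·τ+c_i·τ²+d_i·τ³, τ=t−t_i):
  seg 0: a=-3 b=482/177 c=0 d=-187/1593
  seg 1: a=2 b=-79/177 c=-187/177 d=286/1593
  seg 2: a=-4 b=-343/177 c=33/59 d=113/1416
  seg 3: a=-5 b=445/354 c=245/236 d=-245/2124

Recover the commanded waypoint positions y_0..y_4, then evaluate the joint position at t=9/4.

y_0 = S_0(0) = a_0 = -3
y_1 = S_1(0) = a_1 = 2
y_2 = S_2(0) = a_2 = -4
y_3 = S_3(0) = a_3 = -5
y_4 = S_3(3) = 5
t_q=9/4 is in segment 0 (τ=9/4); S_0(τ)=6759/3776

y_0=-3 y_1=2 y_2=-4 y_3=-5 y_4=5
S(9/4) = 6759/3776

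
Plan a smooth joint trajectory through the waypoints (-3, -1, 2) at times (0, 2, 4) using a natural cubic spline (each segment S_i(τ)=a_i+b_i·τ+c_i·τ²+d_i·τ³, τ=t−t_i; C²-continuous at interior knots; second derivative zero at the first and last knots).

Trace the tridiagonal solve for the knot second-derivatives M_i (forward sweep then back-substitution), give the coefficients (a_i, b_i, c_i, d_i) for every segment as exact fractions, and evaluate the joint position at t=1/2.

Δ: Δ0=1, Δ1=3/2
row 1: diag=8, rhs=3; c'=1/4, d'=3/8
back: M1=3/8
M: M0=0, M1=3/8, M2=0
seg 0: a=-3, c=M0/2=0, d=(M1−M0)/(6·2)=1/32, b=Δ0−h0·(2M0+M1)/6=7/8
seg 1: a=-1, c=M1/2=3/16, d=(M2−M1)/(6·2)=-1/32, b=Δ1−h1·(2M1+M2)/6=5/4
t_q=1/2 → seg 0, τ=1/2; S=-3+7/8·τ+0·τ²+1/32·τ³=-655/256

  seg 0: a=-3 b=7/8 c=0 d=1/32
  seg 1: a=-1 b=5/4 c=3/16 d=-1/32
S(1/2) = -655/256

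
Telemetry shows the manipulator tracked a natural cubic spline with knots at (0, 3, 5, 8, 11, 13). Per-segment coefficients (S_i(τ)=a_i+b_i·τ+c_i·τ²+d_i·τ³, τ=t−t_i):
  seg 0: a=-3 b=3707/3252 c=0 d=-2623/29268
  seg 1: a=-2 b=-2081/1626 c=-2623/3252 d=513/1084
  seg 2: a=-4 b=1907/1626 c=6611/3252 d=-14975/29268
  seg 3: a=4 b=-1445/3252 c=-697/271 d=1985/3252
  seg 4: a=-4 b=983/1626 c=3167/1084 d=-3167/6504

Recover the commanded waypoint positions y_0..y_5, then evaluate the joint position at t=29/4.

y_0 = S_0(0) = a_0 = -3
y_1 = S_1(0) = a_1 = -2
y_2 = S_2(0) = a_2 = -4
y_3 = S_3(0) = a_3 = 4
y_4 = S_4(0) = a_4 = -4
y_5 = S_4(2) = 5
t_q=29/4 is in segment 2 (τ=9/4); S_2(τ)=215231/69376

y_0=-3 y_1=-2 y_2=-4 y_3=4 y_4=-4 y_5=5
S(29/4) = 215231/69376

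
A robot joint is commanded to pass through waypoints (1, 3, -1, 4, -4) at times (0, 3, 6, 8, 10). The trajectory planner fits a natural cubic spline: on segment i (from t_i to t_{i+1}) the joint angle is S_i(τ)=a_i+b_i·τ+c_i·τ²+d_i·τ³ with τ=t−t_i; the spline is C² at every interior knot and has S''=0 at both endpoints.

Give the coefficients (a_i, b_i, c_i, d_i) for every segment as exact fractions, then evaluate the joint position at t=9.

  seg 0: a=1 b=1409/840 c=0 d=-283/2520
  seg 1: a=3 b=-569/420 c=-283/280 d=19/56
  seg 2: a=-1 b=209/120 c=143/70 d=-559/672
  seg 3: a=4 b=-29/420 c=-1651/560 d=1651/3360
S(9) = 1651/1120

Δ: Δ0=2/3, Δ1=-4/3, Δ2=5/2, Δ3=-4
row 1: diag=12, rhs=-12; c'=1/4, d'=-1
row 2: denom=10−3·1/4=37/4; d'=(23−3·-1)/(37/4)=104/37
row 3: denom=8−2·8/37=280/37; d'=(-39−2·104/37)/(280/37)=-1651/280
back: M3=-1651/280
back: M2=104/37−8/37·-1651/280=143/35
back: M1=-1−1/4·143/35=-283/140
M: M0=0, M1=-283/140, M2=143/35, M3=-1651/280, M4=0
seg 0: a=1, c=M0/2=0, d=(M1−M0)/(6·3)=-283/2520, b=Δ0−h0·(2M0+M1)/6=1409/840
seg 1: a=3, c=M1/2=-283/280, d=(M2−M1)/(6·3)=19/56, b=Δ1−h1·(2M1+M2)/6=-569/420
seg 2: a=-1, c=M2/2=143/70, d=(M3−M2)/(6·2)=-559/672, b=Δ2−h2·(2M2+M3)/6=209/120
seg 3: a=4, c=M3/2=-1651/560, d=(M4−M3)/(6·2)=1651/3360, b=Δ3−h3·(2M3+M4)/6=-29/420
t_q=9 → seg 3, τ=1; S=4+-29/420·τ+-1651/560·τ²+1651/3360·τ³=1651/1120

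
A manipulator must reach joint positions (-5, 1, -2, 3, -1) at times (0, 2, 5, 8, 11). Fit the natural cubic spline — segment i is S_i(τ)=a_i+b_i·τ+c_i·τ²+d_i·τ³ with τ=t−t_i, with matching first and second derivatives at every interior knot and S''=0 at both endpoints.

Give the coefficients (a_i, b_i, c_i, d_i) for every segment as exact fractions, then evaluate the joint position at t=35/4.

Δ: Δ0=3, Δ1=-1, Δ2=5/3, Δ3=-4/3
row 1: diag=10, rhs=-24; c'=3/10, d'=-12/5
row 2: denom=12−3·3/10=111/10; d'=(16−3·-12/5)/(111/10)=232/111
row 3: denom=12−3·10/37=414/37; d'=(-18−3·232/111)/(414/37)=-449/207
back: M3=-449/207
back: M2=232/111−10/37·-449/207=554/207
back: M1=-12/5−3/10·554/207=-221/69
M: M0=0, M1=-221/69, M2=554/207, M3=-449/207, M4=0
seg 0: a=-5, c=M0/2=0, d=(M1−M0)/(6·2)=-221/828, b=Δ0−h0·(2M0+M1)/6=842/207
seg 1: a=1, c=M1/2=-221/138, d=(M2−M1)/(6·3)=1217/3726, b=Δ1−h1·(2M1+M2)/6=179/207
seg 2: a=-2, c=M2/2=277/207, d=(M3−M2)/(6·3)=-1003/3726, b=Δ2−h2·(2M2+M3)/6=31/414
seg 3: a=3, c=M3/2=-449/414, d=(M4−M3)/(6·3)=449/3726, b=Δ3−h3·(2M3+M4)/6=173/207
t_q=35/4 → seg 3, τ=3/4; S=3+173/207·τ+-449/414·τ²+449/3726·τ³=9031/2944

  seg 0: a=-5 b=842/207 c=0 d=-221/828
  seg 1: a=1 b=179/207 c=-221/138 d=1217/3726
  seg 2: a=-2 b=31/414 c=277/207 d=-1003/3726
  seg 3: a=3 b=173/207 c=-449/414 d=449/3726
S(35/4) = 9031/2944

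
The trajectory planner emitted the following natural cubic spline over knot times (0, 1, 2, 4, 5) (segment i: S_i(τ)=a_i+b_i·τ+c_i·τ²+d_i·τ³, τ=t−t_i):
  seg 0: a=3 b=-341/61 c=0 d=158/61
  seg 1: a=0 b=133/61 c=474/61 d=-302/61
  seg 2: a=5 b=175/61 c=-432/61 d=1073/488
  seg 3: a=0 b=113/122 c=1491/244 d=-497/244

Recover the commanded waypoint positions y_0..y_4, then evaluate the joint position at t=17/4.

y_0=3 y_1=0 y_2=5 y_3=0 y_4=5
S(17/4) = 9083/15616

y_0 = S_0(0) = a_0 = 3
y_1 = S_1(0) = a_1 = 0
y_2 = S_2(0) = a_2 = 5
y_3 = S_3(0) = a_3 = 0
y_4 = S_3(1) = 5
t_q=17/4 is in segment 3 (τ=1/4); S_3(τ)=9083/15616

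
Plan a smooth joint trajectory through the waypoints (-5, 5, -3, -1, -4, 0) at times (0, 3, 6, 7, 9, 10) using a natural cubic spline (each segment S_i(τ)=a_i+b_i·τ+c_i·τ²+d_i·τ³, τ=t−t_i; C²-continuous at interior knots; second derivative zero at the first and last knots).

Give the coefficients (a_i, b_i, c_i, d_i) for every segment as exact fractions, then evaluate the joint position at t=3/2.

Δ: Δ0=10/3, Δ1=-8/3, Δ2=2, Δ3=-3/2, Δ4=4
row 1: diag=12, rhs=-36; c'=1/4, d'=-3
row 2: denom=8−3·1/4=29/4; d'=(28−3·-3)/(29/4)=148/29
row 3: denom=6−1·4/29=170/29; d'=(-21−1·148/29)/(170/29)=-757/170
row 4: denom=6−2·29/85=452/85; d'=(33−2·-757/170)/(452/85)=1781/226
back: M4=1781/226
back: M3=-757/170−29/85·1781/226=-807/113
back: M2=148/29−4/29·-807/113=688/113
back: M1=-3−1/4·688/113=-511/113
M: M0=0, M1=-511/113, M2=688/113, M3=-807/113, M4=1781/226, M5=0
seg 0: a=-5, c=M0/2=0, d=(M1−M0)/(6·3)=-511/2034, b=Δ0−h0·(2M0+M1)/6=3793/678
seg 1: a=5, c=M1/2=-511/226, d=(M2−M1)/(6·3)=1199/2034, b=Δ1−h1·(2M1+M2)/6=-403/339
seg 2: a=-3, c=M2/2=344/113, d=(M3−M2)/(6·1)=-1495/678, b=Δ2−h2·(2M2+M3)/6=787/678
seg 3: a=-1, c=M3/2=-807/226, d=(M4−M3)/(6·2)=3395/2712, b=Δ3−h3·(2M3+M4)/6=215/339
seg 4: a=-4, c=M4/2=1781/452, d=(M5−M4)/(6·1)=-1781/1356, b=Δ4−h4·(2M4+M5)/6=931/678
t_q=3/2 → seg 0, τ=3/2; S=-5+3793/678·τ+0·τ²+-511/2034·τ³=4599/1808

  seg 0: a=-5 b=3793/678 c=0 d=-511/2034
  seg 1: a=5 b=-403/339 c=-511/226 d=1199/2034
  seg 2: a=-3 b=787/678 c=344/113 d=-1495/678
  seg 3: a=-1 b=215/339 c=-807/226 d=3395/2712
  seg 4: a=-4 b=931/678 c=1781/452 d=-1781/1356
S(3/2) = 4599/1808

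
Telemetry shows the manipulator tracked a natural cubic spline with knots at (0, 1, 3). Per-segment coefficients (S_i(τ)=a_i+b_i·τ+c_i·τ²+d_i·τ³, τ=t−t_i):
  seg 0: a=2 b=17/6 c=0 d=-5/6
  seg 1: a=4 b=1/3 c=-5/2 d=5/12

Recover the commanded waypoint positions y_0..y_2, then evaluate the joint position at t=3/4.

y_0=2 y_1=4 y_2=-2
S(3/4) = 483/128

y_0 = S_0(0) = a_0 = 2
y_1 = S_1(0) = a_1 = 4
y_2 = S_1(2) = -2
t_q=3/4 is in segment 0 (τ=3/4); S_0(τ)=483/128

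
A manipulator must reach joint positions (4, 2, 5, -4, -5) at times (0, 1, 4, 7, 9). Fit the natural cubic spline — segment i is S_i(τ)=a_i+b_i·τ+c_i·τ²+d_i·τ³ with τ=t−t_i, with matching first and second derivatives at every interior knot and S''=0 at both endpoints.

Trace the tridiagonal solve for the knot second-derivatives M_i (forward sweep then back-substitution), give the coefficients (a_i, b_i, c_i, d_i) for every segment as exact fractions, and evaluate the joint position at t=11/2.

  seg 0: a=4 b=-1381/532 c=0 d=317/532
  seg 1: a=2 b=-215/266 c=951/532 d=-1891/4788
  seg 2: a=5 b=-397/532 c=-235/133 d=1621/4788
  seg 3: a=-4 b=-587/266 c=681/532 d=-227/1064
S(11/2) = 637/608

Δ: Δ0=-2, Δ1=1, Δ2=-3, Δ3=-1/2
row 1: diag=8, rhs=18; c'=3/8, d'=9/4
row 2: denom=12−3·3/8=87/8; d'=(-24−3·9/4)/(87/8)=-82/29
row 3: denom=10−3·8/29=266/29; d'=(15−3·-82/29)/(266/29)=681/266
back: M3=681/266
back: M2=-82/29−8/29·681/266=-470/133
back: M1=9/4−3/8·-470/133=951/266
M: M0=0, M1=951/266, M2=-470/133, M3=681/266, M4=0
seg 0: a=4, c=M0/2=0, d=(M1−M0)/(6·1)=317/532, b=Δ0−h0·(2M0+M1)/6=-1381/532
seg 1: a=2, c=M1/2=951/532, d=(M2−M1)/(6·3)=-1891/4788, b=Δ1−h1·(2M1+M2)/6=-215/266
seg 2: a=5, c=M2/2=-235/133, d=(M3−M2)/(6·3)=1621/4788, b=Δ2−h2·(2M2+M3)/6=-397/532
seg 3: a=-4, c=M3/2=681/532, d=(M4−M3)/(6·2)=-227/1064, b=Δ3−h3·(2M3+M4)/6=-587/266
t_q=11/2 → seg 2, τ=3/2; S=5+-397/532·τ+-235/133·τ²+1621/4788·τ³=637/608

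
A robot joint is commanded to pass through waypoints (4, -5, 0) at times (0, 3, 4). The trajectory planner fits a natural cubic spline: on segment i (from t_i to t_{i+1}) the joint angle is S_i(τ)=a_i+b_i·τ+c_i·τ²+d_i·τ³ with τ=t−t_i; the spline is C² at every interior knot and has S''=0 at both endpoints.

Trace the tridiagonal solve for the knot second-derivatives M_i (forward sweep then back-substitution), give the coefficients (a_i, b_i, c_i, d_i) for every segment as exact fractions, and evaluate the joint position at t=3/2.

Δ: Δ0=-3, Δ1=5
row 1: diag=8, rhs=48; c'=1/8, d'=6
back: M1=6
M: M0=0, M1=6, M2=0
seg 0: a=4, c=M0/2=0, d=(M1−M0)/(6·3)=1/3, b=Δ0−h0·(2M0+M1)/6=-6
seg 1: a=-5, c=M1/2=3, d=(M2−M1)/(6·1)=-1, b=Δ1−h1·(2M1+M2)/6=3
t_q=3/2 → seg 0, τ=3/2; S=4+-6·τ+0·τ²+1/3·τ³=-31/8

  seg 0: a=4 b=-6 c=0 d=1/3
  seg 1: a=-5 b=3 c=3 d=-1
S(3/2) = -31/8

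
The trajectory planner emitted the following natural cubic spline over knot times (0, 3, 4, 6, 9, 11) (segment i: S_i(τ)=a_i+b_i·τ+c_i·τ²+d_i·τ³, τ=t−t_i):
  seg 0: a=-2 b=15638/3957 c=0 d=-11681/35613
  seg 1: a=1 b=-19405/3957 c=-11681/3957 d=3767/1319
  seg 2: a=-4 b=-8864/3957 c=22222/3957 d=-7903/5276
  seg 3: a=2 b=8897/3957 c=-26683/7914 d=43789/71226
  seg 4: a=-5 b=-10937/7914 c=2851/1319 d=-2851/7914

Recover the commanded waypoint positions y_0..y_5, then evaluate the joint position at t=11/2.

y_0 = S_0(0) = a_0 = -2
y_1 = S_1(0) = a_1 = 1
y_2 = S_2(0) = a_2 = -4
y_3 = S_3(0) = a_3 = 2
y_4 = S_4(0) = a_4 = -5
y_5 = S_4(2) = -2
t_q=11/2 is in segment 2 (τ=3/2); S_2(τ)=9291/42208

y_0=-2 y_1=1 y_2=-4 y_3=2 y_4=-5 y_5=-2
S(11/2) = 9291/42208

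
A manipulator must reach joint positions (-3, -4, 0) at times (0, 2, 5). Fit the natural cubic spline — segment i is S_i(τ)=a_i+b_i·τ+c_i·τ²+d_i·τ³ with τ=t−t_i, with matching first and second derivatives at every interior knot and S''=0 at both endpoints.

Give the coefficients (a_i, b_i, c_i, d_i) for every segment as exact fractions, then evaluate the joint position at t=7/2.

Δ: Δ0=-1/2, Δ1=4/3
row 1: diag=10, rhs=11; c'=3/10, d'=11/10
back: M1=11/10
M: M0=0, M1=11/10, M2=0
seg 0: a=-3, c=M0/2=0, d=(M1−M0)/(6·2)=11/120, b=Δ0−h0·(2M0+M1)/6=-13/15
seg 1: a=-4, c=M1/2=11/20, d=(M2−M1)/(6·3)=-11/180, b=Δ1−h1·(2M1+M2)/6=7/30
t_q=7/2 → seg 1, τ=3/2; S=-4+7/30·τ+11/20·τ²+-11/180·τ³=-419/160

  seg 0: a=-3 b=-13/15 c=0 d=11/120
  seg 1: a=-4 b=7/30 c=11/20 d=-11/180
S(7/2) = -419/160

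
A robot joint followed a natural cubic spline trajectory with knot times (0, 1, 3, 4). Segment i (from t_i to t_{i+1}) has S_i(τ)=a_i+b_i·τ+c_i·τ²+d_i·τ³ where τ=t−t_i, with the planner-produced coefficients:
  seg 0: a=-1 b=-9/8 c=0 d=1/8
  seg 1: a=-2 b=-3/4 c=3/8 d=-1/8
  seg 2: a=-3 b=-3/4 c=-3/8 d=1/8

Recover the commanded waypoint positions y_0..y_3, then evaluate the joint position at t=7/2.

y_0=-1 y_1=-2 y_2=-3 y_3=-4
S(7/2) = -221/64

y_0 = S_0(0) = a_0 = -1
y_1 = S_1(0) = a_1 = -2
y_2 = S_2(0) = a_2 = -3
y_3 = S_2(1) = -4
t_q=7/2 is in segment 2 (τ=1/2); S_2(τ)=-221/64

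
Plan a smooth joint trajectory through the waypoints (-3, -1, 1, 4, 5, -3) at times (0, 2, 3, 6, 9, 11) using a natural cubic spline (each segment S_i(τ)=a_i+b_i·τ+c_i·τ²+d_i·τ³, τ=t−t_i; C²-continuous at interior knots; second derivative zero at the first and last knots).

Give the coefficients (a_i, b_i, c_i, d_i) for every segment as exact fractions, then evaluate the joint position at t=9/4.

Δ: Δ0=1, Δ1=2, Δ2=1, Δ3=1/3, Δ4=-4
row 1: diag=6, rhs=6; c'=1/6, d'=1
row 2: denom=8−1·1/6=47/6; d'=(-6−1·1)/(47/6)=-42/47
row 3: denom=12−3·18/47=510/47; d'=(-4−3·-42/47)/(510/47)=-31/255
row 4: denom=10−3·47/170=1559/170; d'=(-26−3·-31/255)/(1559/170)=-4358/1559
back: M4=-4358/1559
back: M3=-31/255−47/170·-4358/1559=3046/4677
back: M2=-42/47−18/47·3046/4677=-1782/1559
back: M1=1−1/6·-1782/1559=1856/1559
M: M0=0, M1=1856/1559, M2=-1782/1559, M3=3046/4677, M4=-4358/1559, M5=0
seg 0: a=-3, c=M0/2=0, d=(M1−M0)/(6·2)=464/4677, b=Δ0−h0·(2M0+M1)/6=2821/4677
seg 1: a=-1, c=M1/2=928/1559, d=(M2−M1)/(6·1)=-1819/4677, b=Δ1−h1·(2M1+M2)/6=8389/4677
seg 2: a=1, c=M2/2=-891/1559, d=(M3−M2)/(6·3)=4196/42093, b=Δ2−h2·(2M2+M3)/6=8500/4677
seg 3: a=4, c=M3/2=1523/4677, d=(M4−M3)/(6·3)=-8060/42093, b=Δ3−h3·(2M3+M4)/6=5050/4677
seg 4: a=5, c=M4/2=-2179/1559, d=(M5−M4)/(6·2)=2179/9354, b=Δ4−h4·(2M4+M5)/6=-9992/4677
t_q=9/4 → seg 1, τ=1/4; S=-1+8389/4677·τ+928/1559·τ²+-1819/4677·τ³=-51929/99776

  seg 0: a=-3 b=2821/4677 c=0 d=464/4677
  seg 1: a=-1 b=8389/4677 c=928/1559 d=-1819/4677
  seg 2: a=1 b=8500/4677 c=-891/1559 d=4196/42093
  seg 3: a=4 b=5050/4677 c=1523/4677 d=-8060/42093
  seg 4: a=5 b=-9992/4677 c=-2179/1559 d=2179/9354
S(9/4) = -51929/99776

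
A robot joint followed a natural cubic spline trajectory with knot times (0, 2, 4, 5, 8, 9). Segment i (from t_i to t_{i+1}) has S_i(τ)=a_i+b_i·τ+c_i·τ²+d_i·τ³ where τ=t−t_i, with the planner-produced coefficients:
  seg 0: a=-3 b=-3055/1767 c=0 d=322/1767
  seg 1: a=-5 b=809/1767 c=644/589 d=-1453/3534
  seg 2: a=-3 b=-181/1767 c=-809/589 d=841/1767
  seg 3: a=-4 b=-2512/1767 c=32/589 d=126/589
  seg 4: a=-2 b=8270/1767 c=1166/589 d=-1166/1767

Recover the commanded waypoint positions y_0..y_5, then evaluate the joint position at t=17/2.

y_0 = S_0(0) = a_0 = -3
y_1 = S_1(0) = a_1 = -5
y_2 = S_2(0) = a_2 = -3
y_3 = S_3(0) = a_3 = -4
y_4 = S_4(0) = a_4 = -2
y_5 = S_4(1) = 4
t_q=17/2 is in segment 4 (τ=1/2); S_4(τ)=1773/2356

y_0=-3 y_1=-5 y_2=-3 y_3=-4 y_4=-2 y_5=4
S(17/2) = 1773/2356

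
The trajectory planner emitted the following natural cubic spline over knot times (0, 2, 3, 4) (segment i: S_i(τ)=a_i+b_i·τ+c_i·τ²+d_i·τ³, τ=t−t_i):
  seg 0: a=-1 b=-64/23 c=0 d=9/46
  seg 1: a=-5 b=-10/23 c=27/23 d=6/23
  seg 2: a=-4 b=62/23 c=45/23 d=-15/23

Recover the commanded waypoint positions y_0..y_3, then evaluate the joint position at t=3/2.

y_0=-1 y_1=-5 y_2=-4 y_3=0
S(3/2) = -1661/368

y_0 = S_0(0) = a_0 = -1
y_1 = S_1(0) = a_1 = -5
y_2 = S_2(0) = a_2 = -4
y_3 = S_2(1) = 0
t_q=3/2 is in segment 0 (τ=3/2); S_0(τ)=-1661/368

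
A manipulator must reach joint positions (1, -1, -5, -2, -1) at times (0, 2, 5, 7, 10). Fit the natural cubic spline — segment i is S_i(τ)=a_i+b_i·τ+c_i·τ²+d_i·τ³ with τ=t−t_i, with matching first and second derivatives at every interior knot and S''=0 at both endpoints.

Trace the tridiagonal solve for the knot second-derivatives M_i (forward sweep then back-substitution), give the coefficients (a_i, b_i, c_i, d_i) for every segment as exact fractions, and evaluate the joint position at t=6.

Δ: Δ0=-1, Δ1=-4/3, Δ2=3/2, Δ3=1/3
row 1: diag=10, rhs=-2; c'=3/10, d'=-1/5
row 2: denom=10−3·3/10=91/10; d'=(17−3·-1/5)/(91/10)=176/91
row 3: denom=10−2·20/91=870/91; d'=(-7−2·176/91)/(870/91)=-989/870
back: M3=-989/870
back: M2=176/91−20/91·-989/870=190/87
back: M1=-1/5−3/10·190/87=-124/145
M: M0=0, M1=-124/145, M2=190/87, M3=-989/870, M4=0
seg 0: a=1, c=M0/2=0, d=(M1−M0)/(6·2)=-31/435, b=Δ0−h0·(2M0+M1)/6=-311/435
seg 1: a=-1, c=M1/2=-62/145, d=(M2−M1)/(6·3)=661/3915, b=Δ1−h1·(2M1+M2)/6=-683/435
seg 2: a=-5, c=M2/2=95/87, d=(M3−M2)/(6·2)=-321/1160, b=Δ2−h2·(2M2+M3)/6=184/435
seg 3: a=-2, c=M3/2=-989/1740, d=(M4−M3)/(6·3)=989/15660, b=Δ3−h3·(2M3+M4)/6=1279/870
t_q=6 → seg 2, τ=1; S=-5+184/435·τ+95/87·τ²+-321/1160·τ³=-13091/3480

  seg 0: a=1 b=-311/435 c=0 d=-31/435
  seg 1: a=-1 b=-683/435 c=-62/145 d=661/3915
  seg 2: a=-5 b=184/435 c=95/87 d=-321/1160
  seg 3: a=-2 b=1279/870 c=-989/1740 d=989/15660
S(6) = -13091/3480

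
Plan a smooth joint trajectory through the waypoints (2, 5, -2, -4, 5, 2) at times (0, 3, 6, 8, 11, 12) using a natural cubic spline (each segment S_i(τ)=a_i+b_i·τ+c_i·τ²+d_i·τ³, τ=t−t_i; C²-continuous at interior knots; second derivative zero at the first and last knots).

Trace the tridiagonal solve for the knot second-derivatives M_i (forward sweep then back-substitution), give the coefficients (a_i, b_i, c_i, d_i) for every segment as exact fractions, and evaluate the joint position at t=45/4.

  seg 0: a=2 b=93/49 c=0 d=-44/441
  seg 1: a=5 b=-39/49 c=-44/49 d=170/1323
  seg 2: a=-2 b=-19/7 c=38/147 d=44/147
  seg 3: a=-4 b=281/147 c=302/147 d=-746/1323
  seg 4: a=5 b=-145/147 c=-148/49 d=148/147
S(45/4) = 513/112

Δ: Δ0=1, Δ1=-7/3, Δ2=-1, Δ3=3, Δ4=-3
row 1: diag=12, rhs=-20; c'=1/4, d'=-5/3
row 2: denom=10−3·1/4=37/4; d'=(8−3·-5/3)/(37/4)=52/37
row 3: denom=10−2·8/37=354/37; d'=(24−2·52/37)/(354/37)=392/177
row 4: denom=8−3·37/118=833/118; d'=(-36−3·392/177)/(833/118)=-296/49
back: M4=-296/49
back: M3=392/177−37/118·-296/49=604/147
back: M2=52/37−8/37·604/147=76/147
back: M1=-5/3−1/4·76/147=-88/49
M: M0=0, M1=-88/49, M2=76/147, M3=604/147, M4=-296/49, M5=0
seg 0: a=2, c=M0/2=0, d=(M1−M0)/(6·3)=-44/441, b=Δ0−h0·(2M0+M1)/6=93/49
seg 1: a=5, c=M1/2=-44/49, d=(M2−M1)/(6·3)=170/1323, b=Δ1−h1·(2M1+M2)/6=-39/49
seg 2: a=-2, c=M2/2=38/147, d=(M3−M2)/(6·2)=44/147, b=Δ2−h2·(2M2+M3)/6=-19/7
seg 3: a=-4, c=M3/2=302/147, d=(M4−M3)/(6·3)=-746/1323, b=Δ3−h3·(2M3+M4)/6=281/147
seg 4: a=5, c=M4/2=-148/49, d=(M5−M4)/(6·1)=148/147, b=Δ4−h4·(2M4+M5)/6=-145/147
t_q=45/4 → seg 4, τ=1/4; S=5+-145/147·τ+-148/49·τ²+148/147·τ³=513/112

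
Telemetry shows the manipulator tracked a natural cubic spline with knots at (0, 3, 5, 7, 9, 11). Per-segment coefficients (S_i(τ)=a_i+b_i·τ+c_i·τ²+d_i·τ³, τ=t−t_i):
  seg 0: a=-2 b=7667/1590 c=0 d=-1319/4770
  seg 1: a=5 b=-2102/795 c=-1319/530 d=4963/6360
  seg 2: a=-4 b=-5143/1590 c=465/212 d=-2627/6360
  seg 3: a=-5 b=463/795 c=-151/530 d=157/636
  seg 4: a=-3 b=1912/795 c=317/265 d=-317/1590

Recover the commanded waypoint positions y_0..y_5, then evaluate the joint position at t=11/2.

y_0=-2 y_1=5 y_2=-4 y_3=-5 y_4=-3 y_5=5
S(11/2) = -17369/3392

y_0 = S_0(0) = a_0 = -2
y_1 = S_1(0) = a_1 = 5
y_2 = S_2(0) = a_2 = -4
y_3 = S_3(0) = a_3 = -5
y_4 = S_4(0) = a_4 = -3
y_5 = S_4(2) = 5
t_q=11/2 is in segment 2 (τ=1/2); S_2(τ)=-17369/3392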